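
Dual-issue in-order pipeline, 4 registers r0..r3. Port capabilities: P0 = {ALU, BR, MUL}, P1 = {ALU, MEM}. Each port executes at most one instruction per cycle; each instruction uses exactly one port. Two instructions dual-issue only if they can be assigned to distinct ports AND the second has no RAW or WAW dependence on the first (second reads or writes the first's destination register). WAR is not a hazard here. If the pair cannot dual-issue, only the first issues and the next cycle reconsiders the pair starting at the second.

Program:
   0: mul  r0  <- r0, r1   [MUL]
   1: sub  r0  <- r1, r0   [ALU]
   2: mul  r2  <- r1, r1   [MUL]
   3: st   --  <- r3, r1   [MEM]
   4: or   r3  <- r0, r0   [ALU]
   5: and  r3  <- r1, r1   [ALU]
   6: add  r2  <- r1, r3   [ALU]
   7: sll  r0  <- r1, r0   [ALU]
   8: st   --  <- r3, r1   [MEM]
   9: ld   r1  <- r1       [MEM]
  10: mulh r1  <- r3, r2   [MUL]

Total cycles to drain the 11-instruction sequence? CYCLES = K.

CYCLES = 8

  cy0 -> i0 (mul.MUL) RAW+WAW r0
  cy1 -> i1/i2 (sub.ALU/mul.MUL) dual
  cy2 -> i3/i4 (st.MEM/or.ALU) dual
  cy3 -> i5 (and.ALU) RAW r3
  cy4 -> i6/i7 (add.ALU/sll.ALU) dual
  cy5 -> i8 (st.MEM) no-port MEM/MEM
  cy6 -> i9 (ld.MEM) WAW r1
  cy7 -> i10 (mulh.MUL) tail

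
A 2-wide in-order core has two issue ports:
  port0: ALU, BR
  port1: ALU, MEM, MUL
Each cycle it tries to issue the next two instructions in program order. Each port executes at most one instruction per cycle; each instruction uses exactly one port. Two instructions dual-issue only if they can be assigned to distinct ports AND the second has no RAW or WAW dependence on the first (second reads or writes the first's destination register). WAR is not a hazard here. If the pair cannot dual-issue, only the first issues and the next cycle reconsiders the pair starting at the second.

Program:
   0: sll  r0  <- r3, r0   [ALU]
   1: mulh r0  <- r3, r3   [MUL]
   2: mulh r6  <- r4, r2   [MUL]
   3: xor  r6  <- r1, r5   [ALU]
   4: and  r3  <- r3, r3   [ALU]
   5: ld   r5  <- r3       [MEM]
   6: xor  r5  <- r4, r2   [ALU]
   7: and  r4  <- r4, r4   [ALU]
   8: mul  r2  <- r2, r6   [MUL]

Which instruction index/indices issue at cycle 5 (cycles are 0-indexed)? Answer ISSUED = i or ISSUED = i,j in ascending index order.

[0] i0  sll  -- WAW r0
[1] i1  mulh  -- no-port MUL/MUL
[2] i2  mulh  -- WAW r6
[3] i3/i4  xor;and  -- 2-wide
[4] i5  ld  -- WAW r5
[5] i6/i7  xor;and  -- 2-wide
[6] i8  mul  -- tail

ISSUED = 6,7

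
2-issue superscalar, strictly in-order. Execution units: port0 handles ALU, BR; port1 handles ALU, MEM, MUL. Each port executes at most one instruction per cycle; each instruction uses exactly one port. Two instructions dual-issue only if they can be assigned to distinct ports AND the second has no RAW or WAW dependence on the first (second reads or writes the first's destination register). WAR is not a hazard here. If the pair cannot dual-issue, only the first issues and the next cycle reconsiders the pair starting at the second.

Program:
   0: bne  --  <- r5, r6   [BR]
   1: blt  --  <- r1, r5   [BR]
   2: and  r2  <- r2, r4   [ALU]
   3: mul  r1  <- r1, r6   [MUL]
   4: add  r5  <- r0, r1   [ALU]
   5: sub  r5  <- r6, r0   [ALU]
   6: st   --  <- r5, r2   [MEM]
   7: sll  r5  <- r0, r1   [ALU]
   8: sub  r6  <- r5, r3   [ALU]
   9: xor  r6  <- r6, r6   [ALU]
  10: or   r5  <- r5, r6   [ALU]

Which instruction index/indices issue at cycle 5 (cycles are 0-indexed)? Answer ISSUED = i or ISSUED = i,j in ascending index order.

t=0 i0:bne.BR ; no-port BR/BR
t=1 i1&i2:blt.BR;and.ALU ; dual
t=2 i3:mul.MUL ; RAW r1
t=3 i4:add.ALU ; WAW r5
t=4 i5:sub.ALU ; RAW r5
t=5 i6&i7:st.MEM;sll.ALU ; dual
t=6 i8:sub.ALU ; RAW+WAW r6
t=7 i9:xor.ALU ; RAW r6
t=8 i10:or.ALU ; tail

ISSUED = 6,7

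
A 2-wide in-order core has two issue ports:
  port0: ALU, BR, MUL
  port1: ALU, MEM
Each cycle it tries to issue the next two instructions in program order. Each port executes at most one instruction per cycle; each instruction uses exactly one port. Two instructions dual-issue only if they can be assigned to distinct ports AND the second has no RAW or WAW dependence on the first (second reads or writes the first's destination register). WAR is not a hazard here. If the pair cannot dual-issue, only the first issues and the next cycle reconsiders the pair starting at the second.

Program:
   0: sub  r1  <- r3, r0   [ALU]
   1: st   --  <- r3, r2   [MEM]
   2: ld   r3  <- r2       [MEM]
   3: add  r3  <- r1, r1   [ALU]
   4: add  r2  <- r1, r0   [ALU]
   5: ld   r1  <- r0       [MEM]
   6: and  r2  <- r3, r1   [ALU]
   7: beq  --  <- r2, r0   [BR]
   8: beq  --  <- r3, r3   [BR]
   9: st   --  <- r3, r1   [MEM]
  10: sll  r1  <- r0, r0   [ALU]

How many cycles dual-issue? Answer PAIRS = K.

t=0 i0/i1:sub;st ; pair
t=1 i2:ld ; WAW r3
t=2 i3/i4:add;add ; pair
t=3 i5:ld ; RAW r1
t=4 i6:and ; RAW r2
t=5 i7:beq ; no-port BR/BR
t=6 i8/i9:beq;st ; pair
t=7 i10:sll ; tail

PAIRS = 3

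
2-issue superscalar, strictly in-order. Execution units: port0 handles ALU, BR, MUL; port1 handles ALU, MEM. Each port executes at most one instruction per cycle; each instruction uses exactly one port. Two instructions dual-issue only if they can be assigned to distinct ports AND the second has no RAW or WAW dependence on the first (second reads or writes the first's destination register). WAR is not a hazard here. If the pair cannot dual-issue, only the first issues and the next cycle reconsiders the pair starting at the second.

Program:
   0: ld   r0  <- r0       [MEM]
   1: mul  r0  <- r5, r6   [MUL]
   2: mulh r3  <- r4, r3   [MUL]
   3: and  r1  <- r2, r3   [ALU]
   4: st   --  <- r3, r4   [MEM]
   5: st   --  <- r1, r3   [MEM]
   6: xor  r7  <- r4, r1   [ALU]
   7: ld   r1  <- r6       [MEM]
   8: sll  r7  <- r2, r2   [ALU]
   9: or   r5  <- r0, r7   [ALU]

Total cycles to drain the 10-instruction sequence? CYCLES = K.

CYCLES = 7

c0: i0 ld  WAW r0
c1: i1 mul  no-port MUL/MUL
c2: i2 mulh  RAW r3
c3: i3,i4 and st  dual
c4: i5,i6 st xor  dual
c5: i7,i8 ld sll  dual
c6: i9 or  tail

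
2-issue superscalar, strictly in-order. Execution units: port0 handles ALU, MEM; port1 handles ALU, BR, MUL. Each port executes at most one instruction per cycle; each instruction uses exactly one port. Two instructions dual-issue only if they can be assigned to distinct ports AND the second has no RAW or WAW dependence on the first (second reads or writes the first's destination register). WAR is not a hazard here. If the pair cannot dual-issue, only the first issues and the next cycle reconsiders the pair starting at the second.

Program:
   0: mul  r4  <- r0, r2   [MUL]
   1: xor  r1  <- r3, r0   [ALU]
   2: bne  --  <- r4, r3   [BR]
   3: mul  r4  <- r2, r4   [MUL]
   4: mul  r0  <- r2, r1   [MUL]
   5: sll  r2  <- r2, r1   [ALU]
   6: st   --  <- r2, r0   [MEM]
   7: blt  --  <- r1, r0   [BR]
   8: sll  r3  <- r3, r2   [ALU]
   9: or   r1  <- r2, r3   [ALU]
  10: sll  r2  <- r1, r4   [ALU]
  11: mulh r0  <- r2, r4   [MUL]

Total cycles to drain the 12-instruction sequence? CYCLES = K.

  cy0 -> i0/i1 (mul.MUL xor.ALU) dual
  cy1 -> i2 (bne.BR) no-port BR/MUL
  cy2 -> i3 (mul.MUL) no-port MUL/MUL
  cy3 -> i4/i5 (mul.MUL sll.ALU) dual
  cy4 -> i6/i7 (st.MEM blt.BR) dual
  cy5 -> i8 (sll.ALU) RAW r3
  cy6 -> i9 (or.ALU) RAW r1
  cy7 -> i10 (sll.ALU) RAW r2
  cy8 -> i11 (mulh.MUL) tail

CYCLES = 9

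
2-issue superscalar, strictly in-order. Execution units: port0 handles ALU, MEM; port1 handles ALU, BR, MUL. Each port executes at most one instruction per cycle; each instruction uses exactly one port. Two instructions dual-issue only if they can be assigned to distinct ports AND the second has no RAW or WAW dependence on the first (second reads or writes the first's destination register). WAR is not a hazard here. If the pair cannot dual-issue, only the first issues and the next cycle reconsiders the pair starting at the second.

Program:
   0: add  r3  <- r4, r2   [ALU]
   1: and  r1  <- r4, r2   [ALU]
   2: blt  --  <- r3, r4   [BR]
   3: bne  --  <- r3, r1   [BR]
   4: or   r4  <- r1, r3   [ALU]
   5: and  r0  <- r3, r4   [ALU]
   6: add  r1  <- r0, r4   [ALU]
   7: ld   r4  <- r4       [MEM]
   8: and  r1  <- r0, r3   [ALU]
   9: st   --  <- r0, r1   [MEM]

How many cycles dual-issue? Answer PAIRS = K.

PAIRS = 3

c0: i0+i1 add+and  pair
c1: i2 blt  no-port BR/BR
c2: i3+i4 bne+or  pair
c3: i5 and  RAW r0
c4: i6+i7 add+ld  pair
c5: i8 and  RAW r1
c6: i9 st  tail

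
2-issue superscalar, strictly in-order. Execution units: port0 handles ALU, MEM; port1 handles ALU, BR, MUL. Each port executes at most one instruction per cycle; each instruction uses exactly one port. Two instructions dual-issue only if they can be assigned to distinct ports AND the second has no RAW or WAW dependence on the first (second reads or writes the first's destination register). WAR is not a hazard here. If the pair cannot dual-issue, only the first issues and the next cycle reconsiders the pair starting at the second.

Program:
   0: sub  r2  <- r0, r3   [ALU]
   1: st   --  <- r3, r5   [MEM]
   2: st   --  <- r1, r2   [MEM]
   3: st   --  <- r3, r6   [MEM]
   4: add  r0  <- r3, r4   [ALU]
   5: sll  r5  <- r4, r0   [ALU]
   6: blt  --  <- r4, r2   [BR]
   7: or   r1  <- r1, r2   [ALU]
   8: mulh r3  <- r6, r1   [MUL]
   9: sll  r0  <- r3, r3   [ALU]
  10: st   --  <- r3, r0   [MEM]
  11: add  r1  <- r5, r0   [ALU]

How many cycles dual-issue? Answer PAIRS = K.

t=0 i0/i1:sub.ALU/st.MEM ; dual
t=1 i2:st.MEM ; no-port MEM/MEM
t=2 i3/i4:st.MEM/add.ALU ; dual
t=3 i5/i6:sll.ALU/blt.BR ; dual
t=4 i7:or.ALU ; RAW r1
t=5 i8:mulh.MUL ; RAW r3
t=6 i9:sll.ALU ; RAW r0
t=7 i10/i11:st.MEM/add.ALU ; dual

PAIRS = 4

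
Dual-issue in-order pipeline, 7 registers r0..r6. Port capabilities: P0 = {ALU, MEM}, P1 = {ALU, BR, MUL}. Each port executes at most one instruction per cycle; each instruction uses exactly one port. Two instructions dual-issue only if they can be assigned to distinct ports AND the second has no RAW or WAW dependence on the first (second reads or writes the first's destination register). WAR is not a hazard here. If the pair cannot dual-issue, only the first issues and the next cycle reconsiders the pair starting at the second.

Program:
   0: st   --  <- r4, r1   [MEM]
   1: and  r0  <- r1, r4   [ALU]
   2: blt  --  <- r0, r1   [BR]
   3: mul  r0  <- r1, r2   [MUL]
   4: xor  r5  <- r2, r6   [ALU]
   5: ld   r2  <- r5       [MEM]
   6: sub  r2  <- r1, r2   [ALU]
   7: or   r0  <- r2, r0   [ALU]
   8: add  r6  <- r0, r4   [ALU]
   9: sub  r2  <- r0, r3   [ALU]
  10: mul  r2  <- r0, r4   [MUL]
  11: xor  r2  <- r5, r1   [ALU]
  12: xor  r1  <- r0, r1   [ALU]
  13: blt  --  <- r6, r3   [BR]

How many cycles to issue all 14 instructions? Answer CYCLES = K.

CYCLES = 10

c0: i0&i1 st/and  2-wide
c1: i2 blt  no-port BR/MUL
c2: i3&i4 mul/xor  2-wide
c3: i5 ld  RAW+WAW r2
c4: i6 sub  RAW r2
c5: i7 or  RAW r0
c6: i8&i9 add/sub  2-wide
c7: i10 mul  WAW r2
c8: i11&i12 xor/xor  2-wide
c9: i13 blt  tail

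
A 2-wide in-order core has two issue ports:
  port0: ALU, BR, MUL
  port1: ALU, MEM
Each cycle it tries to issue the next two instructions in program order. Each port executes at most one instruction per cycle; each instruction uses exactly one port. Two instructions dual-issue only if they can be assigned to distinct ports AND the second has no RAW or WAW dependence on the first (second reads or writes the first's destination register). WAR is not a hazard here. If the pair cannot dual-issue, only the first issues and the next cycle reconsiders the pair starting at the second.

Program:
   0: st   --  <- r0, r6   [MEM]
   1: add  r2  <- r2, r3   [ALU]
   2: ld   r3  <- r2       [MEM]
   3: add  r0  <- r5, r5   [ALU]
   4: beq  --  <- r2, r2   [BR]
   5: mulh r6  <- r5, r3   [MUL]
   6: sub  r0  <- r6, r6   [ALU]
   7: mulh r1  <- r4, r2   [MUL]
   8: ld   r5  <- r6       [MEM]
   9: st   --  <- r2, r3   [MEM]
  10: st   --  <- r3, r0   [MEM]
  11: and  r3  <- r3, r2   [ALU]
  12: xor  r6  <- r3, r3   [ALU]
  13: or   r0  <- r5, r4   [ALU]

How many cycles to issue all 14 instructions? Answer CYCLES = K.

[0] i0&i1  st;add  -- 2-wide
[1] i2&i3  ld;add  -- 2-wide
[2] i4  beq  -- no-port BR/MUL
[3] i5  mulh  -- RAW r6
[4] i6&i7  sub;mulh  -- 2-wide
[5] i8  ld  -- no-port MEM/MEM
[6] i9  st  -- no-port MEM/MEM
[7] i10&i11  st;and  -- 2-wide
[8] i12&i13  xor;or  -- 2-wide

CYCLES = 9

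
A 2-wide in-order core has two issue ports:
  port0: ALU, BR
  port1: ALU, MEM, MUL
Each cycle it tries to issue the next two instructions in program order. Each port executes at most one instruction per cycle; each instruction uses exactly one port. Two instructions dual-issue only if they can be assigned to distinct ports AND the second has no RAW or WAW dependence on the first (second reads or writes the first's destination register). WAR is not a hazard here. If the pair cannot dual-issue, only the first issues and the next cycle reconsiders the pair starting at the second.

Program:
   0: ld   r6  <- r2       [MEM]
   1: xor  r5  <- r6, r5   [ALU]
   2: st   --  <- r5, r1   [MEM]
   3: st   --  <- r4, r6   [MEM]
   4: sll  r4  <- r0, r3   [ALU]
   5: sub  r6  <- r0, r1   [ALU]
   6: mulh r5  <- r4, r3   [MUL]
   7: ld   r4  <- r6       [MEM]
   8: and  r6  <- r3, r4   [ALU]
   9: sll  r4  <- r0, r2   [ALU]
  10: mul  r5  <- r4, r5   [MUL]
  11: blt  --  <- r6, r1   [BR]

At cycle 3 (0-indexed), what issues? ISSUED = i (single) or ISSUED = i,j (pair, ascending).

0. ld @i0  | RAW r6
1. xor @i1  | RAW r5
2. st @i2  | no-port MEM/MEM
3. st+sll @i3,i4  | pair
4. sub+mulh @i5,i6  | pair
5. ld @i7  | RAW r4
6. and+sll @i8,i9  | pair
7. mul+blt @i10,i11  | pair

ISSUED = 3,4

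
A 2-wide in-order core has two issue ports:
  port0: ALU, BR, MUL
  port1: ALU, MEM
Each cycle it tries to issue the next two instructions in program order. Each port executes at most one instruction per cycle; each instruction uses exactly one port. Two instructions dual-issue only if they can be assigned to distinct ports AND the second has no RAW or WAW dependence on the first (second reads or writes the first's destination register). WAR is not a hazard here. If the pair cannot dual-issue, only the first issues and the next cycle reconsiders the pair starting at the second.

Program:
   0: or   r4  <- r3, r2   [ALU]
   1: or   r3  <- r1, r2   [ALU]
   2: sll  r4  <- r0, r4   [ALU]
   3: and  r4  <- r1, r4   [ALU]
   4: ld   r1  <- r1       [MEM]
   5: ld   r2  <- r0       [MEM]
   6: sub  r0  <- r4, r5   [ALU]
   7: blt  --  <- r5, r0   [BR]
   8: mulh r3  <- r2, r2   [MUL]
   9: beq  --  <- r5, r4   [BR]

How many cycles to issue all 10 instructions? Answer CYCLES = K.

0. or+or @i0,i1  | 2-wide
1. sll @i2  | RAW+WAW r4
2. and+ld @i3,i4  | 2-wide
3. ld+sub @i5,i6  | 2-wide
4. blt @i7  | no-port BR/MUL
5. mulh @i8  | no-port MUL/BR
6. beq @i9  | tail

CYCLES = 7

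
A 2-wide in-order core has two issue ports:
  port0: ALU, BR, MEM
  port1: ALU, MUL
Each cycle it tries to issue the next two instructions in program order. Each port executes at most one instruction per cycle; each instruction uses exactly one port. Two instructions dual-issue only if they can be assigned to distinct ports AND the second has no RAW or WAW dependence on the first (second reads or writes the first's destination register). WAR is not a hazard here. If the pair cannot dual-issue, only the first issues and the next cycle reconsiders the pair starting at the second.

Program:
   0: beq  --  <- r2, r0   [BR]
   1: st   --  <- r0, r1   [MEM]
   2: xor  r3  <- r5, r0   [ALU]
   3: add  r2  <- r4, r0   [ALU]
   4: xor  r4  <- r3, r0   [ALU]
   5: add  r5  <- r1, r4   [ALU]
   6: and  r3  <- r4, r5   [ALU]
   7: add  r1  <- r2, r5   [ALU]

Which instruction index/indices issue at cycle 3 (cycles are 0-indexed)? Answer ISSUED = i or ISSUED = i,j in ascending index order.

ISSUED = 5

0. beq.BR @i0  | no-port BR/MEM
1. st.MEM;xor.ALU @i1,i2  | 2-wide
2. add.ALU;xor.ALU @i3,i4  | 2-wide
3. add.ALU @i5  | RAW r5
4. and.ALU;add.ALU @i6,i7  | 2-wide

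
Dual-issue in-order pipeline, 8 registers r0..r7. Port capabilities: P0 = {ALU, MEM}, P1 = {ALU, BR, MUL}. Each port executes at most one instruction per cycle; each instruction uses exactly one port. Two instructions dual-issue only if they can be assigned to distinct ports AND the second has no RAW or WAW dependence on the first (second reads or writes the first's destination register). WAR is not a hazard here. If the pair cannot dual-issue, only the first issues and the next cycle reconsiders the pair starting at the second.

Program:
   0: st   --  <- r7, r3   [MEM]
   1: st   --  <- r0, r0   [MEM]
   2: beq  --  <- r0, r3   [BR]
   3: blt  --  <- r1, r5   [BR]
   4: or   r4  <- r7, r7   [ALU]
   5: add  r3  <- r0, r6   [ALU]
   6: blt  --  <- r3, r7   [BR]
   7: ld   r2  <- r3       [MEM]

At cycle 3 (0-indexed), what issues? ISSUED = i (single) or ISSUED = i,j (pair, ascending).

t=0 i0:st.MEM ; no-port MEM/MEM
t=1 i1,i2:st.MEM;beq.BR ; dual
t=2 i3,i4:blt.BR;or.ALU ; dual
t=3 i5:add.ALU ; RAW r3
t=4 i6,i7:blt.BR;ld.MEM ; dual

ISSUED = 5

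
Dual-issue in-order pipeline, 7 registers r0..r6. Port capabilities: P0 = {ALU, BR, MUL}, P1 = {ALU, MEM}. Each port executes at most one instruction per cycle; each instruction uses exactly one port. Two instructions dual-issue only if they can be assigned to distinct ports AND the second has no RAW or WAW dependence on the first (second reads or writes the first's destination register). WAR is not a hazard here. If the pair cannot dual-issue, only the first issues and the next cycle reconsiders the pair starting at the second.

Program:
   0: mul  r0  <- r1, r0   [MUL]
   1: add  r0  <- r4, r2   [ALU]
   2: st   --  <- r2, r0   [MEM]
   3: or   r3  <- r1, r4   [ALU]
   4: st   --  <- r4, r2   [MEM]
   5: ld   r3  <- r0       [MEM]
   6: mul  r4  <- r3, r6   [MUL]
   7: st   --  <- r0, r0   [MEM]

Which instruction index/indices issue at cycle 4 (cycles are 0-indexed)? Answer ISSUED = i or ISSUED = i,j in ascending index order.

ISSUED = 5

[0] i0  mul  -- WAW r0
[1] i1  add  -- RAW r0
[2] i2+i3  st;or  -- 2-wide
[3] i4  st  -- no-port MEM/MEM
[4] i5  ld  -- RAW r3
[5] i6+i7  mul;st  -- 2-wide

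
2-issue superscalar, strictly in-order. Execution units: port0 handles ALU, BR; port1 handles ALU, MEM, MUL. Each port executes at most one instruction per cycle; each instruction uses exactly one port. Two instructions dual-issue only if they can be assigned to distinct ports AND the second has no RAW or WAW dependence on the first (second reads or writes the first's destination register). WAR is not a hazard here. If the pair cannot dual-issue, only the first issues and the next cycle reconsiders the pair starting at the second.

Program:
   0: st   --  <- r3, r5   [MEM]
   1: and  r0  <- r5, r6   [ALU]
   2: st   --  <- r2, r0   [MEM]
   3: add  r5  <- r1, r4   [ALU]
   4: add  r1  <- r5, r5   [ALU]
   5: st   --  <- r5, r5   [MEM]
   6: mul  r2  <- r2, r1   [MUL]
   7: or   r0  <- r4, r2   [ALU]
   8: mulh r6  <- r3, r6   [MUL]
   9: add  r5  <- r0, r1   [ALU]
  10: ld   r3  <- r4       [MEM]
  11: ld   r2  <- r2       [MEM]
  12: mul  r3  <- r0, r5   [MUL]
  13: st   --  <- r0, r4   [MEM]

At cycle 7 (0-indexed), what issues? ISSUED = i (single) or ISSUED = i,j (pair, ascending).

ISSUED = 12

#0 head=0: st.MEM;and.ALU i0&i1 pair
#1 head=2: st.MEM;add.ALU i2&i3 pair
#2 head=4: add.ALU;st.MEM i4&i5 pair
#3 head=6: mul.MUL i6 RAW r2
#4 head=7: or.ALU;mulh.MUL i7&i8 pair
#5 head=9: add.ALU;ld.MEM i9&i10 pair
#6 head=11: ld.MEM i11 no-port MEM/MUL
#7 head=12: mul.MUL i12 no-port MUL/MEM
#8 head=13: st.MEM i13 tail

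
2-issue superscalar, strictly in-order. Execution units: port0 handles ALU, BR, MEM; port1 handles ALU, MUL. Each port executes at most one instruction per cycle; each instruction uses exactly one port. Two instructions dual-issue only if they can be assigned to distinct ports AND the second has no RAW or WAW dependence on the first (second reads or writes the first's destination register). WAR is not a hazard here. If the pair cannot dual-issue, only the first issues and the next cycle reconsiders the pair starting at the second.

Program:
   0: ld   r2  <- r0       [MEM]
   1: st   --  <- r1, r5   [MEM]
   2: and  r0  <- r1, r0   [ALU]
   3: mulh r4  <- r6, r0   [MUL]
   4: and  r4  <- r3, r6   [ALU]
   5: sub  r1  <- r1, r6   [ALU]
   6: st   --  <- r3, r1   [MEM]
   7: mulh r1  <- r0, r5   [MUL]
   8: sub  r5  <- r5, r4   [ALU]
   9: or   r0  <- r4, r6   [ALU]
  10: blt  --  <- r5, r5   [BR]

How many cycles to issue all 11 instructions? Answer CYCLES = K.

[0] i0  ld  -- no-port MEM/MEM
[1] i1&i2  st and  -- 2-wide
[2] i3  mulh  -- WAW r4
[3] i4&i5  and sub  -- 2-wide
[4] i6&i7  st mulh  -- 2-wide
[5] i8&i9  sub or  -- 2-wide
[6] i10  blt  -- tail

CYCLES = 7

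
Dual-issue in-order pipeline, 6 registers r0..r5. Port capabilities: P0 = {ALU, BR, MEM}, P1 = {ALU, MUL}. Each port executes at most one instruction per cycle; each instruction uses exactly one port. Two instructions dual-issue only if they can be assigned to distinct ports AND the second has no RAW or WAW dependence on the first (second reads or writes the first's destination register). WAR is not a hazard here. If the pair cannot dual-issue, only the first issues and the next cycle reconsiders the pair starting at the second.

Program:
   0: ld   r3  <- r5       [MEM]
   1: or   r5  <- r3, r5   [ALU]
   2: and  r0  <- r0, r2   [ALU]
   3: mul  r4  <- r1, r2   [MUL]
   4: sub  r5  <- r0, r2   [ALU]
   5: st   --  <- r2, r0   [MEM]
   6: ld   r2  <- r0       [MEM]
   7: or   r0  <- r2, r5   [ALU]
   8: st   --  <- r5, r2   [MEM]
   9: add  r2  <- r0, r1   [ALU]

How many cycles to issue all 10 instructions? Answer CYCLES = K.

#0 head=0: ld.MEM i0 RAW r3
#1 head=1: or.ALU/and.ALU i1+i2 2-wide
#2 head=3: mul.MUL/sub.ALU i3+i4 2-wide
#3 head=5: st.MEM i5 no-port MEM/MEM
#4 head=6: ld.MEM i6 RAW r2
#5 head=7: or.ALU/st.MEM i7+i8 2-wide
#6 head=9: add.ALU i9 tail

CYCLES = 7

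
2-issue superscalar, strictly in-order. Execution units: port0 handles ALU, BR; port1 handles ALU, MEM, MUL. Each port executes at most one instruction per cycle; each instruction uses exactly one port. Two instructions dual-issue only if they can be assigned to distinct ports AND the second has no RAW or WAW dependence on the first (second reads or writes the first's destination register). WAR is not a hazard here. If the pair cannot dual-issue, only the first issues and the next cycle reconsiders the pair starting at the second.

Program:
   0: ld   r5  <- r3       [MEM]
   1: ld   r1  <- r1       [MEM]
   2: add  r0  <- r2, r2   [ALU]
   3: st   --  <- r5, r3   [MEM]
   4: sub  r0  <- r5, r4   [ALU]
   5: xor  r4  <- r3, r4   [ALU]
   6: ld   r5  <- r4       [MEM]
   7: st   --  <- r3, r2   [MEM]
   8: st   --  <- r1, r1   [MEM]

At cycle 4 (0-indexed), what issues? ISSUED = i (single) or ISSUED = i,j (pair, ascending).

[0] i0  ld.MEM  -- no-port MEM/MEM
[1] i1&i2  ld.MEM;add.ALU  -- pair
[2] i3&i4  st.MEM;sub.ALU  -- pair
[3] i5  xor.ALU  -- RAW r4
[4] i6  ld.MEM  -- no-port MEM/MEM
[5] i7  st.MEM  -- no-port MEM/MEM
[6] i8  st.MEM  -- tail

ISSUED = 6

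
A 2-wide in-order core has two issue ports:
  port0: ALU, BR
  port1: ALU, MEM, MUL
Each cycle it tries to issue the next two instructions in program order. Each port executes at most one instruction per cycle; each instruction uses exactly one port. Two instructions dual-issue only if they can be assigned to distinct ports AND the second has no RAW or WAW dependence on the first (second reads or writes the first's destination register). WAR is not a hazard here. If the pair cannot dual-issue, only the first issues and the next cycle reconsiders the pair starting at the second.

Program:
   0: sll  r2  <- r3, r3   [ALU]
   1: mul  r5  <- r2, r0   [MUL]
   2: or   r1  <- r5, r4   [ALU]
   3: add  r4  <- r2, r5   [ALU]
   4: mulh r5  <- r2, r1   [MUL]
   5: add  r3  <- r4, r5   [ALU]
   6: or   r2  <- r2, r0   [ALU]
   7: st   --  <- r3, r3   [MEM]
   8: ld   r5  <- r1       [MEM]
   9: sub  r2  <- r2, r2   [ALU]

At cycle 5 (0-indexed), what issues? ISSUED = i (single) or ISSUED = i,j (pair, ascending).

ISSUED = 7

[0] i0  sll  -- RAW r2
[1] i1  mul  -- RAW r5
[2] i2+i3  or/add  -- 2-wide
[3] i4  mulh  -- RAW r5
[4] i5+i6  add/or  -- 2-wide
[5] i7  st  -- no-port MEM/MEM
[6] i8+i9  ld/sub  -- 2-wide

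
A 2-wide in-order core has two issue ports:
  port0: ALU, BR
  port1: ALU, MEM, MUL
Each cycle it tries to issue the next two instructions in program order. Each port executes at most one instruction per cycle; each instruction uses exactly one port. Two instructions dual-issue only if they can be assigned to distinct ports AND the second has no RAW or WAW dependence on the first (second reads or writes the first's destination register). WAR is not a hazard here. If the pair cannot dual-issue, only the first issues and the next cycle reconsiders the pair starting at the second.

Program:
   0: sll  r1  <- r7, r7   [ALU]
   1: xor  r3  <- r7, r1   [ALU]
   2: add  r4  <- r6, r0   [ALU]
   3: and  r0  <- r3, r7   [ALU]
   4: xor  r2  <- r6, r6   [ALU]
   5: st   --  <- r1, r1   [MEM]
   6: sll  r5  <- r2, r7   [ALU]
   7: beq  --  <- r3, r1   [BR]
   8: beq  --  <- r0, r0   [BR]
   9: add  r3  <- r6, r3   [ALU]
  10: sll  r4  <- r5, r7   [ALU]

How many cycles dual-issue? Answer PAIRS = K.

#0 head=0: sll i0 RAW r1
#1 head=1: xor+add i1,i2 dual
#2 head=3: and+xor i3,i4 dual
#3 head=5: st+sll i5,i6 dual
#4 head=7: beq i7 no-port BR/BR
#5 head=8: beq+add i8,i9 dual
#6 head=10: sll i10 tail

PAIRS = 4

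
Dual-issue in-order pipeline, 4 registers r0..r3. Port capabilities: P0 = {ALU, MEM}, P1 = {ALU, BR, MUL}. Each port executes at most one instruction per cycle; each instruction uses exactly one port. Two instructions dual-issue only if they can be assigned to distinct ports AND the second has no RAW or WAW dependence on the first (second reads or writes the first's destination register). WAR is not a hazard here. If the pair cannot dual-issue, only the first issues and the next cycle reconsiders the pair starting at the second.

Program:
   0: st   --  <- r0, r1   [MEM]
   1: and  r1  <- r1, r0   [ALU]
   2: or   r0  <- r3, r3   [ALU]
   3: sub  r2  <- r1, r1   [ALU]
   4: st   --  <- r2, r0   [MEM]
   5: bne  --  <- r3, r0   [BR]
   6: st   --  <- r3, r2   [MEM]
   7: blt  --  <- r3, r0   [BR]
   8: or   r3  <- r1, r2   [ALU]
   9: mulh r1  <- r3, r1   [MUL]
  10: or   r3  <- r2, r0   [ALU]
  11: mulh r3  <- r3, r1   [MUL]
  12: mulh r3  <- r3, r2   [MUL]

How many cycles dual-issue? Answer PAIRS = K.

t=0 i0/i1:st.MEM;and.ALU ; 2-wide
t=1 i2/i3:or.ALU;sub.ALU ; 2-wide
t=2 i4/i5:st.MEM;bne.BR ; 2-wide
t=3 i6/i7:st.MEM;blt.BR ; 2-wide
t=4 i8:or.ALU ; RAW r3
t=5 i9/i10:mulh.MUL;or.ALU ; 2-wide
t=6 i11:mulh.MUL ; no-port MUL/MUL
t=7 i12:mulh.MUL ; tail

PAIRS = 5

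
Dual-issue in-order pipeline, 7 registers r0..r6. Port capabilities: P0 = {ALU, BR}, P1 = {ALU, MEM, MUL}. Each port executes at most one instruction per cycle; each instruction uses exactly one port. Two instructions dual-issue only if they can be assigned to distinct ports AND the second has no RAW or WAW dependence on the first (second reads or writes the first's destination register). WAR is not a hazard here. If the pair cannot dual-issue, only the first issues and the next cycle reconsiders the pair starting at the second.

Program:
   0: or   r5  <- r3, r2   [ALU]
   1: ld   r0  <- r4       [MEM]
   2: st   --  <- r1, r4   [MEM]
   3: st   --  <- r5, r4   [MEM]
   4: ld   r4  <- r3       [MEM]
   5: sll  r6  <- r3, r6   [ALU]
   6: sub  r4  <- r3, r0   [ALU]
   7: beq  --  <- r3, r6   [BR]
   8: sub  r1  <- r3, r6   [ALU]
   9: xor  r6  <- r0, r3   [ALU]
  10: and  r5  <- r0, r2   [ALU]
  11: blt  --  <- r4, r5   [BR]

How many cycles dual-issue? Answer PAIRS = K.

PAIRS = 4

0. or/ld @i0,i1  | dual
1. st @i2  | no-port MEM/MEM
2. st @i3  | no-port MEM/MEM
3. ld/sll @i4,i5  | dual
4. sub/beq @i6,i7  | dual
5. sub/xor @i8,i9  | dual
6. and @i10  | RAW r5
7. blt @i11  | tail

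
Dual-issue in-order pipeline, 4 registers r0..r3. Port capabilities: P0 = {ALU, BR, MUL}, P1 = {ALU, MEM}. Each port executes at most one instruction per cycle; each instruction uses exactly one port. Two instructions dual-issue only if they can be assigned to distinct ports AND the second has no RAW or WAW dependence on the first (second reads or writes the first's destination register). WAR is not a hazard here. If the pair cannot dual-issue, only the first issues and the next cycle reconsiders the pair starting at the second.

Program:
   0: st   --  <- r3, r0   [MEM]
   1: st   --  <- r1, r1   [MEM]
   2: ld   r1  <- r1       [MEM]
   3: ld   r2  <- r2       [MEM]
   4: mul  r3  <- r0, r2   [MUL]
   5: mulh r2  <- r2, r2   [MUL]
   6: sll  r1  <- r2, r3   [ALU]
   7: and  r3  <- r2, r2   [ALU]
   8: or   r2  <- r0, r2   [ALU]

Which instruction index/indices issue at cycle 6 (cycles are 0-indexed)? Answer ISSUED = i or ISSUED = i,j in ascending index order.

ISSUED = 6,7

0. st.MEM @i0  | no-port MEM/MEM
1. st.MEM @i1  | no-port MEM/MEM
2. ld.MEM @i2  | no-port MEM/MEM
3. ld.MEM @i3  | RAW r2
4. mul.MUL @i4  | no-port MUL/MUL
5. mulh.MUL @i5  | RAW r2
6. sll.ALU;and.ALU @i6,i7  | pair
7. or.ALU @i8  | tail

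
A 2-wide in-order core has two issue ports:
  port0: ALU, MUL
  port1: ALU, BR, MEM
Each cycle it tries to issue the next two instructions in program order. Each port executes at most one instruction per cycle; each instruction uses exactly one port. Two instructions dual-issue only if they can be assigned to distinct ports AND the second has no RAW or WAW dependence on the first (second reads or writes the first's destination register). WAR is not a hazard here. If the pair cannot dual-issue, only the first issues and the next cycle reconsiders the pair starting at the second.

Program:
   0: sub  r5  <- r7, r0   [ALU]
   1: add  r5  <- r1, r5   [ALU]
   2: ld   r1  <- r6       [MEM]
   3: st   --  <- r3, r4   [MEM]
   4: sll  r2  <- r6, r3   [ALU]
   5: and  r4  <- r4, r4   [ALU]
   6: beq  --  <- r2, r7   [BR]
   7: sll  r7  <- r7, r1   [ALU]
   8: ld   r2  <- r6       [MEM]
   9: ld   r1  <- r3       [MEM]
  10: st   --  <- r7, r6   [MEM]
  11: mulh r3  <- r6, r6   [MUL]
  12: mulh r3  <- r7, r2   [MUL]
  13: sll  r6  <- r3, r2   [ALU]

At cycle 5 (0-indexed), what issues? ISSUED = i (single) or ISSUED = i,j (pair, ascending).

ISSUED = 9

0. sub @i0  | RAW+WAW r5
1. add/ld @i1,i2  | dual
2. st/sll @i3,i4  | dual
3. and/beq @i5,i6  | dual
4. sll/ld @i7,i8  | dual
5. ld @i9  | no-port MEM/MEM
6. st/mulh @i10,i11  | dual
7. mulh @i12  | RAW r3
8. sll @i13  | tail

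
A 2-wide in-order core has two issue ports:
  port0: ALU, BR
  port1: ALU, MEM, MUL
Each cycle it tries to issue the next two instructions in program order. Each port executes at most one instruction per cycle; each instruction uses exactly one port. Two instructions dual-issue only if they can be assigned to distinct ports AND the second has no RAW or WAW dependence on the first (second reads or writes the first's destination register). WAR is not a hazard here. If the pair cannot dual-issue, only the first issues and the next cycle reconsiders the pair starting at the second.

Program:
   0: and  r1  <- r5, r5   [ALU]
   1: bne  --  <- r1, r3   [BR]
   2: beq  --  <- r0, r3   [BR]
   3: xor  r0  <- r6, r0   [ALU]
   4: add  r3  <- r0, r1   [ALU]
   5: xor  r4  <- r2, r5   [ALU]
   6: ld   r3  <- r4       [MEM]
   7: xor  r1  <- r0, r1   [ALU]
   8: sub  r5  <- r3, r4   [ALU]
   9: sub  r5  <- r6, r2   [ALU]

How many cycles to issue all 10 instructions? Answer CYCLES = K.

c0: i0 and  RAW r1
c1: i1 bne  no-port BR/BR
c2: i2&i3 beq/xor  pair
c3: i4&i5 add/xor  pair
c4: i6&i7 ld/xor  pair
c5: i8 sub  WAW r5
c6: i9 sub  tail

CYCLES = 7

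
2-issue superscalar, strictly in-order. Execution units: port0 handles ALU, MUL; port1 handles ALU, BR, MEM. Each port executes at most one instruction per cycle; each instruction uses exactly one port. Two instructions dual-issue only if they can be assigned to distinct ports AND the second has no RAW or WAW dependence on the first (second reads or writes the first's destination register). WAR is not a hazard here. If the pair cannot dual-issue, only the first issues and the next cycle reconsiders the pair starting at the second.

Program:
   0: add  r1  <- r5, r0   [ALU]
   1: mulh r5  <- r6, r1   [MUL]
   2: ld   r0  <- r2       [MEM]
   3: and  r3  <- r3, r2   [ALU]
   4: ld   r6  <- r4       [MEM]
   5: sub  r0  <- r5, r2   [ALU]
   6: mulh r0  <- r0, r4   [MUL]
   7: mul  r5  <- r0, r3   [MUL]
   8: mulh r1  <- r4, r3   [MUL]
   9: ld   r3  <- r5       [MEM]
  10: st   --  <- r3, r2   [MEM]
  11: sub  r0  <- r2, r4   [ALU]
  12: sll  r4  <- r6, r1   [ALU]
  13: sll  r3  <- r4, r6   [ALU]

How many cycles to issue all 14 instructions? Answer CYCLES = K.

[0] i0  add  -- RAW r1
[1] i1+i2  mulh;ld  -- dual
[2] i3+i4  and;ld  -- dual
[3] i5  sub  -- RAW+WAW r0
[4] i6  mulh  -- no-port MUL/MUL
[5] i7  mul  -- no-port MUL/MUL
[6] i8+i9  mulh;ld  -- dual
[7] i10+i11  st;sub  -- dual
[8] i12  sll  -- RAW r4
[9] i13  sll  -- tail

CYCLES = 10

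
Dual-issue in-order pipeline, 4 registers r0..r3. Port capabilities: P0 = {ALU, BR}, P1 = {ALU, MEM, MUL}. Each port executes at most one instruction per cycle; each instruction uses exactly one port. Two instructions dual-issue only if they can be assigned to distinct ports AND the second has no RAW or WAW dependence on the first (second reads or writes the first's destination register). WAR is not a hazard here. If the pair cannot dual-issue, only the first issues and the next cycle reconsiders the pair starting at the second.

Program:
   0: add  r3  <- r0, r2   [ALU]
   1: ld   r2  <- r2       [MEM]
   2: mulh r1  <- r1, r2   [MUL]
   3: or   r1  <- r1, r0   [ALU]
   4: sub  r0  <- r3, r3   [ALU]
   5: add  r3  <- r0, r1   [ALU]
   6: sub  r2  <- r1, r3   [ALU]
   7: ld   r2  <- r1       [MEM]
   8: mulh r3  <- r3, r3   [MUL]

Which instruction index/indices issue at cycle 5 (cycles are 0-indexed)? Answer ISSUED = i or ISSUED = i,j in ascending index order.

ISSUED = 7

c0: i0&i1 add.ALU ld.MEM  2-wide
c1: i2 mulh.MUL  RAW+WAW r1
c2: i3&i4 or.ALU sub.ALU  2-wide
c3: i5 add.ALU  RAW r3
c4: i6 sub.ALU  WAW r2
c5: i7 ld.MEM  no-port MEM/MUL
c6: i8 mulh.MUL  tail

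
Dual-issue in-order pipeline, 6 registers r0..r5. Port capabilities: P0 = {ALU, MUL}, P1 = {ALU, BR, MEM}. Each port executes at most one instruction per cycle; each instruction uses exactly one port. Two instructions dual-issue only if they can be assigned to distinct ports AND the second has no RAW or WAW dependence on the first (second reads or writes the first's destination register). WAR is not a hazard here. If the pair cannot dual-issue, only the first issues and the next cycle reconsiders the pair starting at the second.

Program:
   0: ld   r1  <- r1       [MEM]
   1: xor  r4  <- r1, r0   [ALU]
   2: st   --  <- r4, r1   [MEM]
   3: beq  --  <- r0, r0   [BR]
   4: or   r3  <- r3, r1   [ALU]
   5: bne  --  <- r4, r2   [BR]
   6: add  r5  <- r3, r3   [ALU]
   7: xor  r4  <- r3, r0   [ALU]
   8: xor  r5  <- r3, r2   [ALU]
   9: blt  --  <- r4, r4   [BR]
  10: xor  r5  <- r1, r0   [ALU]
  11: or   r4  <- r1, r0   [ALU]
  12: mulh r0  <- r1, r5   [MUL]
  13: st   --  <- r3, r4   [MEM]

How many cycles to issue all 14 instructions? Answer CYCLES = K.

CYCLES = 9

#0 head=0: ld i0 RAW r1
#1 head=1: xor i1 RAW r4
#2 head=2: st i2 no-port MEM/BR
#3 head=3: beq;or i3&i4 dual
#4 head=5: bne;add i5&i6 dual
#5 head=7: xor;xor i7&i8 dual
#6 head=9: blt;xor i9&i10 dual
#7 head=11: or;mulh i11&i12 dual
#8 head=13: st i13 tail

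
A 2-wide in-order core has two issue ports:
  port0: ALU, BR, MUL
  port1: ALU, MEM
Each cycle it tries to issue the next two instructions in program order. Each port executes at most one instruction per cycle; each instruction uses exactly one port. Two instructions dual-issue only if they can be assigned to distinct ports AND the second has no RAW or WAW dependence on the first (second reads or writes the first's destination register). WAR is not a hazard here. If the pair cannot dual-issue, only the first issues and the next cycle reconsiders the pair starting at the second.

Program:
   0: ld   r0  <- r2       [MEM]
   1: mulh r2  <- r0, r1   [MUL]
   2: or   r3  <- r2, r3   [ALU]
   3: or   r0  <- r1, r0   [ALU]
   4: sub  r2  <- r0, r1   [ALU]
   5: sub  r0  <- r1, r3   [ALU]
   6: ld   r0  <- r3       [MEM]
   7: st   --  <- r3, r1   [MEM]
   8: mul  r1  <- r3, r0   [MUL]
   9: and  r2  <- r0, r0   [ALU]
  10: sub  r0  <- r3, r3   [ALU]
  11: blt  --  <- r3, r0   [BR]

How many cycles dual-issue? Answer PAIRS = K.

PAIRS = 4

c0: i0 ld  RAW r0
c1: i1 mulh  RAW r2
c2: i2&i3 or/or  2-wide
c3: i4&i5 sub/sub  2-wide
c4: i6 ld  no-port MEM/MEM
c5: i7&i8 st/mul  2-wide
c6: i9&i10 and/sub  2-wide
c7: i11 blt  tail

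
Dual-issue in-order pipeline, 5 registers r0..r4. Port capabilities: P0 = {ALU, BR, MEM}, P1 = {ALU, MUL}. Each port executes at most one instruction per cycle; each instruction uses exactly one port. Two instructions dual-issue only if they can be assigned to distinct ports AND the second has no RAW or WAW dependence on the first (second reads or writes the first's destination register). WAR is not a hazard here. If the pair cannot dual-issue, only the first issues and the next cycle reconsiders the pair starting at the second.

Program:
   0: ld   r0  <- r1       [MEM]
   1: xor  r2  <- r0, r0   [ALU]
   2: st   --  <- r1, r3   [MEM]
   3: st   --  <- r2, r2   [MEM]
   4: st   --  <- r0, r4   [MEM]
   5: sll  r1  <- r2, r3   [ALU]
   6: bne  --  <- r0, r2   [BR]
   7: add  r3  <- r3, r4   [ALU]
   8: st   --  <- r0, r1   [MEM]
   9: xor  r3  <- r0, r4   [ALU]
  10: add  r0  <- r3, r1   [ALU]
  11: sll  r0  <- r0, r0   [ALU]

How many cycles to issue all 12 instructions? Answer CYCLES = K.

t=0 i0:ld.MEM ; RAW r0
t=1 i1+i2:xor.ALU/st.MEM ; dual
t=2 i3:st.MEM ; no-port MEM/MEM
t=3 i4+i5:st.MEM/sll.ALU ; dual
t=4 i6+i7:bne.BR/add.ALU ; dual
t=5 i8+i9:st.MEM/xor.ALU ; dual
t=6 i10:add.ALU ; RAW+WAW r0
t=7 i11:sll.ALU ; tail

CYCLES = 8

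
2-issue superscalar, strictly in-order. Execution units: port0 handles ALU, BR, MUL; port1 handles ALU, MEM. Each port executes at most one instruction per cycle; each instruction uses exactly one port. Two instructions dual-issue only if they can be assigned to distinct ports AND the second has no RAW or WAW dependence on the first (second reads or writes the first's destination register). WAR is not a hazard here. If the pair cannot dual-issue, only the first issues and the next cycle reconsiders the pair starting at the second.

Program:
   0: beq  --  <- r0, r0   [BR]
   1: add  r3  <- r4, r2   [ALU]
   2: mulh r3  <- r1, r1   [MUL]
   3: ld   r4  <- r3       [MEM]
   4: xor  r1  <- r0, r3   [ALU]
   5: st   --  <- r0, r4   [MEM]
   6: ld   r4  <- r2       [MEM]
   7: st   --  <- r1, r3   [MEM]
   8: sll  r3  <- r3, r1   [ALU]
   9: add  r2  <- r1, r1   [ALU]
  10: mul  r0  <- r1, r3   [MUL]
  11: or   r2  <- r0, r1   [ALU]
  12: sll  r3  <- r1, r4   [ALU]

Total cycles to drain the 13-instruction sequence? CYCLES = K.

#0 head=0: beq.BR;add.ALU i0+i1 dual
#1 head=2: mulh.MUL i2 RAW r3
#2 head=3: ld.MEM;xor.ALU i3+i4 dual
#3 head=5: st.MEM i5 no-port MEM/MEM
#4 head=6: ld.MEM i6 no-port MEM/MEM
#5 head=7: st.MEM;sll.ALU i7+i8 dual
#6 head=9: add.ALU;mul.MUL i9+i10 dual
#7 head=11: or.ALU;sll.ALU i11+i12 dual

CYCLES = 8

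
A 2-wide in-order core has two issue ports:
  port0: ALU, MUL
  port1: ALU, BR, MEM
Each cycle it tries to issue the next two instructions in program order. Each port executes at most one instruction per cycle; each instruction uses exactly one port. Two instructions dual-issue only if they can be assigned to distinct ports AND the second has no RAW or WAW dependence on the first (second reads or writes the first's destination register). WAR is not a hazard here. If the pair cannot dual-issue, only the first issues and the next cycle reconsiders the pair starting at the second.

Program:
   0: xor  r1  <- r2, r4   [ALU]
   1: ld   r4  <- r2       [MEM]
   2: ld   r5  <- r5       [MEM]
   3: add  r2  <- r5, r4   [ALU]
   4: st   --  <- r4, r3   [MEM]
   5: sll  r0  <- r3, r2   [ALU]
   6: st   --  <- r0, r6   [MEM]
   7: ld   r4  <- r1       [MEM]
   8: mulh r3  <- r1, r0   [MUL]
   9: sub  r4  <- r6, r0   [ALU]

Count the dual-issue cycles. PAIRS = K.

PAIRS = 3

t=0 i0&i1:xor+ld ; dual
t=1 i2:ld ; RAW r5
t=2 i3&i4:add+st ; dual
t=3 i5:sll ; RAW r0
t=4 i6:st ; no-port MEM/MEM
t=5 i7&i8:ld+mulh ; dual
t=6 i9:sub ; tail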